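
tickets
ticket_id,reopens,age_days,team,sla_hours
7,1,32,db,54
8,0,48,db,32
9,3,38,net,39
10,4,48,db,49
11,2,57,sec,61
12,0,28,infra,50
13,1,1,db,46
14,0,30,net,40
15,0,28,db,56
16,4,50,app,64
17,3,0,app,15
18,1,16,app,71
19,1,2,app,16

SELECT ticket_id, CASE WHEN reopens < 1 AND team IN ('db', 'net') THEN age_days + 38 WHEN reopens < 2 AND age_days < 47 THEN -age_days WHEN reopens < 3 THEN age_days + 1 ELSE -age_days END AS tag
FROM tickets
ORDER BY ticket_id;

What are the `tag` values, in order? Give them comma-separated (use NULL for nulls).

-32, 86, -38, -48, 58, -28, -1, 68, 66, -50, 0, -16, -2

ticket_id=7: reopens < 2 AND age_days < 47 → -32
ticket_id=8: reopens < 1 AND team IN ('db', 'net') → 86
ticket_id=9: ELSE → -38
ticket_id=10: ELSE → -48
ticket_id=11: reopens < 3 → 58
ticket_id=12: reopens < 2 AND age_days < 47 → -28
ticket_id=13: reopens < 2 AND age_days < 47 → -1
ticket_id=14: reopens < 1 AND team IN ('db', 'net') → 68
ticket_id=15: reopens < 1 AND team IN ('db', 'net') → 66
ticket_id=16: ELSE → -50
ticket_id=17: ELSE → 0
ticket_id=18: reopens < 2 AND age_days < 47 → -16
ticket_id=19: reopens < 2 AND age_days < 47 → -2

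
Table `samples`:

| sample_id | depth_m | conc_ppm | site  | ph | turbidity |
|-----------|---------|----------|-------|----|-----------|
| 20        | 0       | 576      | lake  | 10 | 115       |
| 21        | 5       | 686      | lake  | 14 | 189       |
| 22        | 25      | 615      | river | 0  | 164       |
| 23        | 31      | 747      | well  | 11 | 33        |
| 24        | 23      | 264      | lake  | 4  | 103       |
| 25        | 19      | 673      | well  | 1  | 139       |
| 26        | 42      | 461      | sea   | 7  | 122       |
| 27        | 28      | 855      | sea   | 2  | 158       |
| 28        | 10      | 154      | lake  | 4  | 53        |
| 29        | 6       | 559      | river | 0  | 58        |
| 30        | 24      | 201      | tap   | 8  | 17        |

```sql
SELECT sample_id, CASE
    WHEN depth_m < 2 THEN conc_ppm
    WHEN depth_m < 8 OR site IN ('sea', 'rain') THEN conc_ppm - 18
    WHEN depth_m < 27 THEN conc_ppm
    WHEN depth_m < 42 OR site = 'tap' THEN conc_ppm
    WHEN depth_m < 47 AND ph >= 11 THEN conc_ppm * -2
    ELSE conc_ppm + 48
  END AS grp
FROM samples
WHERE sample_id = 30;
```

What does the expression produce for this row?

201

sample_id = 30: depth_m=24, conc_ppm=201, site=tap, ph=8, turbidity=17.
depth_m < 2 → false
depth_m < 8 OR site IN ('sea', 'rain') → false
depth_m < 27 → true → 201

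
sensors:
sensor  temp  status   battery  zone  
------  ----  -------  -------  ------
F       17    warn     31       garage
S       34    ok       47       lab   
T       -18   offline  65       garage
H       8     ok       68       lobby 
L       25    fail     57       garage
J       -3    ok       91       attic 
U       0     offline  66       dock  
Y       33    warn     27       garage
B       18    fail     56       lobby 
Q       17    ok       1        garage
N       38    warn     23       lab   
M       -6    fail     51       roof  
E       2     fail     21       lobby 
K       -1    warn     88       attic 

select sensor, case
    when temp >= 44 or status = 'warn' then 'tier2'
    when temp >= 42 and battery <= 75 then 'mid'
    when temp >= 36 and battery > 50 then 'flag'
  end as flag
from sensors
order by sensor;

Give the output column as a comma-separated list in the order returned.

sensor=B: (no match → NULL) → NULL
sensor=E: (no match → NULL) → NULL
sensor=F: temp >= 44 or status = 'warn' → tier2
sensor=H: (no match → NULL) → NULL
sensor=J: (no match → NULL) → NULL
sensor=K: temp >= 44 or status = 'warn' → tier2
sensor=L: (no match → NULL) → NULL
sensor=M: (no match → NULL) → NULL
sensor=N: temp >= 44 or status = 'warn' → tier2
sensor=Q: (no match → NULL) → NULL
sensor=S: (no match → NULL) → NULL
sensor=T: (no match → NULL) → NULL
sensor=U: (no match → NULL) → NULL
sensor=Y: temp >= 44 or status = 'warn' → tier2

NULL, NULL, tier2, NULL, NULL, tier2, NULL, NULL, tier2, NULL, NULL, NULL, NULL, tier2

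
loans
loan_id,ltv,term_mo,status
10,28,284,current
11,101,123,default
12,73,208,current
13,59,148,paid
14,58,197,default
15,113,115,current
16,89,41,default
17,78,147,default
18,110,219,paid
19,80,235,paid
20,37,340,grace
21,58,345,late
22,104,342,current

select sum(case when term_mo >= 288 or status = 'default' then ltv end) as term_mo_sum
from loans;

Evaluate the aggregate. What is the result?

loan_id=10: ✗
loan_id=11: ✓ → 101
loan_id=12: ✗
loan_id=13: ✗
loan_id=14: ✓ → 58
loan_id=15: ✗
loan_id=16: ✓ → 89
loan_id=17: ✓ → 78
loan_id=18: ✗
loan_id=19: ✗
loan_id=20: ✓ → 37
loan_id=21: ✓ → 58
loan_id=22: ✓ → 104
term_mo_sum = 101 + 58 + 89 + 78 + 37 + 58 + 104 = 525

525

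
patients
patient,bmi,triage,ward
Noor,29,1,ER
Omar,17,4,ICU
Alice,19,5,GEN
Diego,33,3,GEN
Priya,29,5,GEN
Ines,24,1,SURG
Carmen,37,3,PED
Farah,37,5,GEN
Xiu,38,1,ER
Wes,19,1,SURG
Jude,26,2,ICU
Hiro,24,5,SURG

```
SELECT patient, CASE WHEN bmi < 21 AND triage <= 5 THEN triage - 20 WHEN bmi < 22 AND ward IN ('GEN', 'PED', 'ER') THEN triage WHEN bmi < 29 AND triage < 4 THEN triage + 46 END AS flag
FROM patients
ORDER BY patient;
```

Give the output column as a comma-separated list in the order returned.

patient=Alice: bmi < 21 AND triage <= 5 → -15
patient=Carmen: (no match → NULL) → NULL
patient=Diego: (no match → NULL) → NULL
patient=Farah: (no match → NULL) → NULL
patient=Hiro: (no match → NULL) → NULL
patient=Ines: bmi < 29 AND triage < 4 → 47
patient=Jude: bmi < 29 AND triage < 4 → 48
patient=Noor: (no match → NULL) → NULL
patient=Omar: bmi < 21 AND triage <= 5 → -16
patient=Priya: (no match → NULL) → NULL
patient=Wes: bmi < 21 AND triage <= 5 → -19
patient=Xiu: (no match → NULL) → NULL

-15, NULL, NULL, NULL, NULL, 47, 48, NULL, -16, NULL, -19, NULL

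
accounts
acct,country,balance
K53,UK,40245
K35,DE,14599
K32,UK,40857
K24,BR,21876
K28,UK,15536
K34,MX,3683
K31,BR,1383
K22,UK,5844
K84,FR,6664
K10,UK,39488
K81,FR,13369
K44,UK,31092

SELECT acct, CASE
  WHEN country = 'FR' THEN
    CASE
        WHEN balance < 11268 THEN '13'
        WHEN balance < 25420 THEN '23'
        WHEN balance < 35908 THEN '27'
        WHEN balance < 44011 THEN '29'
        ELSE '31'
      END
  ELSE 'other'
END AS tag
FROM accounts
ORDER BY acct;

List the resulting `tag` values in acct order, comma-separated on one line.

other, other, other, other, other, other, other, other, other, other, 23, 13

acct=K10: country='UK' → outer ELSE → other
acct=K22: country='UK' → outer ELSE → other
acct=K24: country='BR' → outer ELSE → other
acct=K28: country='UK' → outer ELSE → other
acct=K31: country='BR' → outer ELSE → other
acct=K32: country='UK' → outer ELSE → other
acct=K34: country='MX' → outer ELSE → other
acct=K35: country='DE' → outer ELSE → other
acct=K44: country='UK' → outer ELSE → other
acct=K53: country='UK' → outer ELSE → other
acct=K81: country='FR' → inner[balance < 25420] → 23
acct=K84: country='FR' → inner[balance < 11268] → 13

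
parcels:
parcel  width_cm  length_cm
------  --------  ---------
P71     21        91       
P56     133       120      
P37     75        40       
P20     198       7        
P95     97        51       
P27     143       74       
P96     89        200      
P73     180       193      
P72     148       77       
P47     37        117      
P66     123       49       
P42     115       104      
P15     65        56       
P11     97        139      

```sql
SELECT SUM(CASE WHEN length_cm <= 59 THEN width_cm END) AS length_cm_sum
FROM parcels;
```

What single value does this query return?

558

parcel=P71: ✗
parcel=P56: ✗
parcel=P37: ✓ → 75
parcel=P20: ✓ → 198
parcel=P95: ✓ → 97
parcel=P27: ✗
parcel=P96: ✗
parcel=P73: ✗
parcel=P72: ✗
parcel=P47: ✗
parcel=P66: ✓ → 123
parcel=P42: ✗
parcel=P15: ✓ → 65
parcel=P11: ✗
length_cm_sum = 75 + 198 + 97 + 123 + 65 = 558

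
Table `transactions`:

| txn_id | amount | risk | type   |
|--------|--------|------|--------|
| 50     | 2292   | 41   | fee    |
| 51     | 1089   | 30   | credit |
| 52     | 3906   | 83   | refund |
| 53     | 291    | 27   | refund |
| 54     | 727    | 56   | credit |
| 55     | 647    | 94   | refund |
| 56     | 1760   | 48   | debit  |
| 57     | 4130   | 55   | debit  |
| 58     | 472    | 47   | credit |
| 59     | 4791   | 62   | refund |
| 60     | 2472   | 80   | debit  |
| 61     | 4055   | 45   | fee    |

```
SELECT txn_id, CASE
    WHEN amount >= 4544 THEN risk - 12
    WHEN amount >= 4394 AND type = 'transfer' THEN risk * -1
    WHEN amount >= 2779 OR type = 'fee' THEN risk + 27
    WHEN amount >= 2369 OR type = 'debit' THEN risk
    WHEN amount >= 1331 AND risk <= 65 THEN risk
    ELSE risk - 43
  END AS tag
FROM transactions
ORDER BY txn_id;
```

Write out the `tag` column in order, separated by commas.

68, -13, 110, -16, 13, 51, 48, 82, 4, 50, 80, 72

txn_id=50: amount >= 2779 OR type = 'fee' → 68
txn_id=51: ELSE → -13
txn_id=52: amount >= 2779 OR type = 'fee' → 110
txn_id=53: ELSE → -16
txn_id=54: ELSE → 13
txn_id=55: ELSE → 51
txn_id=56: amount >= 2369 OR type = 'debit' → 48
txn_id=57: amount >= 2779 OR type = 'fee' → 82
txn_id=58: ELSE → 4
txn_id=59: amount >= 4544 → 50
txn_id=60: amount >= 2369 OR type = 'debit' → 80
txn_id=61: amount >= 2779 OR type = 'fee' → 72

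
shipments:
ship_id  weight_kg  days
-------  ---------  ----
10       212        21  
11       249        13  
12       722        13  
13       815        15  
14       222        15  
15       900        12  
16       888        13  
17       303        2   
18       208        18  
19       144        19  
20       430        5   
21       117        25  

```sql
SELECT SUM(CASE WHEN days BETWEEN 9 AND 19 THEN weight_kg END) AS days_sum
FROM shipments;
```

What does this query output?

4148

ship_id=10: ✗
ship_id=11: ✓ → 249
ship_id=12: ✓ → 722
ship_id=13: ✓ → 815
ship_id=14: ✓ → 222
ship_id=15: ✓ → 900
ship_id=16: ✓ → 888
ship_id=17: ✗
ship_id=18: ✓ → 208
ship_id=19: ✓ → 144
ship_id=20: ✗
ship_id=21: ✗
days_sum = 249 + 722 + 815 + 222 + 900 + 888 + 208 + 144 = 4148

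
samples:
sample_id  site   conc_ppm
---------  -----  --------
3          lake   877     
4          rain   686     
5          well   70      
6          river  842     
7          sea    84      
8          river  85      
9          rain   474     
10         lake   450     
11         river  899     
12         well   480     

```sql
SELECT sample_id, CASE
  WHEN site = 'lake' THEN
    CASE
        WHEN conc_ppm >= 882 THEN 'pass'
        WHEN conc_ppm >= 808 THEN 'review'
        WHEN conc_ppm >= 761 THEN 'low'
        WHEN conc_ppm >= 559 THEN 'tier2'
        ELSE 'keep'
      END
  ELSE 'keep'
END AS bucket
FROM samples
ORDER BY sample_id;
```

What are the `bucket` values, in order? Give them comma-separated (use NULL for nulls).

sample_id=3: site='lake' → inner[conc_ppm >= 808] → review
sample_id=4: site='rain' → outer ELSE → keep
sample_id=5: site='well' → outer ELSE → keep
sample_id=6: site='river' → outer ELSE → keep
sample_id=7: site='sea' → outer ELSE → keep
sample_id=8: site='river' → outer ELSE → keep
sample_id=9: site='rain' → outer ELSE → keep
sample_id=10: site='lake' → inner[ELSE] → keep
sample_id=11: site='river' → outer ELSE → keep
sample_id=12: site='well' → outer ELSE → keep

review, keep, keep, keep, keep, keep, keep, keep, keep, keep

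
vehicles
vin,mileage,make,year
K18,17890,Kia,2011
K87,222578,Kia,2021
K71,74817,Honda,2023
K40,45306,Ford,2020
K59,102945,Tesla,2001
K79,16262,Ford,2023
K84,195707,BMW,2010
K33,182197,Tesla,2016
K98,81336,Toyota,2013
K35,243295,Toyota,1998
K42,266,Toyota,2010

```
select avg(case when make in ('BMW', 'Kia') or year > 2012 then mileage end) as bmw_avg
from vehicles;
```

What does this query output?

104511.625

vin=K18: ✓ → 17890
vin=K87: ✓ → 222578
vin=K71: ✓ → 74817
vin=K40: ✓ → 45306
vin=K59: ✗
vin=K79: ✓ → 16262
vin=K84: ✓ → 195707
vin=K33: ✓ → 182197
vin=K98: ✓ → 81336
vin=K35: ✗
vin=K42: ✗
bmw_avg = (17890 + 222578 + 74817 + 45306 + 16262 + 195707 + 182197 + 81336) / 8 = 104511.625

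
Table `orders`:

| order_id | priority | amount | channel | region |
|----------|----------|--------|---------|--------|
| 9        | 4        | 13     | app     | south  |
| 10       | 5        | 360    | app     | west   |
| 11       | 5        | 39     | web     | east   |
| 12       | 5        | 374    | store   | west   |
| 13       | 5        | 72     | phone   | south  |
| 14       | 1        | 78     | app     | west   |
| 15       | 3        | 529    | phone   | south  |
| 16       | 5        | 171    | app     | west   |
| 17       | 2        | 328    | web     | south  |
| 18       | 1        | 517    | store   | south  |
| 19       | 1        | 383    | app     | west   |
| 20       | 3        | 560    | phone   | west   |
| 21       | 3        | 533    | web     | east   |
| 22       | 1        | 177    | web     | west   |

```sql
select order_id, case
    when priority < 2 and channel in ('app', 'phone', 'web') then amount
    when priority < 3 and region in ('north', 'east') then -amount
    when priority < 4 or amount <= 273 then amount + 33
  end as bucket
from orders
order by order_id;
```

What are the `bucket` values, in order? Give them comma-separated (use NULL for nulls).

order_id=9: priority < 4 or amount <= 273 → 46
order_id=10: (no match → NULL) → NULL
order_id=11: priority < 4 or amount <= 273 → 72
order_id=12: (no match → NULL) → NULL
order_id=13: priority < 4 or amount <= 273 → 105
order_id=14: priority < 2 and channel in ('app', 'phone', 'web') → 78
order_id=15: priority < 4 or amount <= 273 → 562
order_id=16: priority < 4 or amount <= 273 → 204
order_id=17: priority < 4 or amount <= 273 → 361
order_id=18: priority < 4 or amount <= 273 → 550
order_id=19: priority < 2 and channel in ('app', 'phone', 'web') → 383
order_id=20: priority < 4 or amount <= 273 → 593
order_id=21: priority < 4 or amount <= 273 → 566
order_id=22: priority < 2 and channel in ('app', 'phone', 'web') → 177

46, NULL, 72, NULL, 105, 78, 562, 204, 361, 550, 383, 593, 566, 177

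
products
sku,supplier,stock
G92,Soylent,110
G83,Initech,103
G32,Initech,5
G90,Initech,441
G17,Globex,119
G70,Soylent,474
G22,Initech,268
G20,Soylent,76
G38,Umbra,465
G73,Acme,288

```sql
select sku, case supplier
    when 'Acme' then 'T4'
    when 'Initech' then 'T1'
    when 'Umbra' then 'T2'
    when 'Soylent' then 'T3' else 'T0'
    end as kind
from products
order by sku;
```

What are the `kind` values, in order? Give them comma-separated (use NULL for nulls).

sku=G17: ELSE → T0
sku=G20: supplier='Soylent' → T3
sku=G22: supplier='Initech' → T1
sku=G32: supplier='Initech' → T1
sku=G38: supplier='Umbra' → T2
sku=G70: supplier='Soylent' → T3
sku=G73: supplier='Acme' → T4
sku=G83: supplier='Initech' → T1
sku=G90: supplier='Initech' → T1
sku=G92: supplier='Soylent' → T3

T0, T3, T1, T1, T2, T3, T4, T1, T1, T3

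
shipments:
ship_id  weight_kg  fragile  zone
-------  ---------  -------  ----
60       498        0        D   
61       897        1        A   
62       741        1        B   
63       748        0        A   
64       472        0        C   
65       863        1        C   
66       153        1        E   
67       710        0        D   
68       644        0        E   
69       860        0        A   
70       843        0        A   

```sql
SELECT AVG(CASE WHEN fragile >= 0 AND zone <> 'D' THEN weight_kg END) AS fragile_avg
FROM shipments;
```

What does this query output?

691.2222222222

ship_id=60: ✗
ship_id=61: ✓ → 897
ship_id=62: ✓ → 741
ship_id=63: ✓ → 748
ship_id=64: ✓ → 472
ship_id=65: ✓ → 863
ship_id=66: ✓ → 153
ship_id=67: ✗
ship_id=68: ✓ → 644
ship_id=69: ✓ → 860
ship_id=70: ✓ → 843
fragile_avg = (897 + 741 + 748 + 472 + 863 + 153 + 644 + 860 + 843) / 9 = 691.2222222222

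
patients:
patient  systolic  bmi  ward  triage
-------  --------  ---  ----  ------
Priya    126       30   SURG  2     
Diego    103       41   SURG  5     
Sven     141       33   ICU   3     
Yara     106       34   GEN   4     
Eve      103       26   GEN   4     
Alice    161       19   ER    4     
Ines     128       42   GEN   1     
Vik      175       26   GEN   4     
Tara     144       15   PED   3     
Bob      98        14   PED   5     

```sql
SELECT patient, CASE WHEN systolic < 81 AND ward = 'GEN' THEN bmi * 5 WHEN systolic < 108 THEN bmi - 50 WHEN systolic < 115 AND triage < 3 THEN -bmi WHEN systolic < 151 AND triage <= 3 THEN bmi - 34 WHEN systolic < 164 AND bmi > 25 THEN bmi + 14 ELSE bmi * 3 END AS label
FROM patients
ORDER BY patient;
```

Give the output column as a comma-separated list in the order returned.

patient=Alice: ELSE → 57
patient=Bob: systolic < 108 → -36
patient=Diego: systolic < 108 → -9
patient=Eve: systolic < 108 → -24
patient=Ines: systolic < 151 AND triage <= 3 → 8
patient=Priya: systolic < 151 AND triage <= 3 → -4
patient=Sven: systolic < 151 AND triage <= 3 → -1
patient=Tara: systolic < 151 AND triage <= 3 → -19
patient=Vik: ELSE → 78
patient=Yara: systolic < 108 → -16

57, -36, -9, -24, 8, -4, -1, -19, 78, -16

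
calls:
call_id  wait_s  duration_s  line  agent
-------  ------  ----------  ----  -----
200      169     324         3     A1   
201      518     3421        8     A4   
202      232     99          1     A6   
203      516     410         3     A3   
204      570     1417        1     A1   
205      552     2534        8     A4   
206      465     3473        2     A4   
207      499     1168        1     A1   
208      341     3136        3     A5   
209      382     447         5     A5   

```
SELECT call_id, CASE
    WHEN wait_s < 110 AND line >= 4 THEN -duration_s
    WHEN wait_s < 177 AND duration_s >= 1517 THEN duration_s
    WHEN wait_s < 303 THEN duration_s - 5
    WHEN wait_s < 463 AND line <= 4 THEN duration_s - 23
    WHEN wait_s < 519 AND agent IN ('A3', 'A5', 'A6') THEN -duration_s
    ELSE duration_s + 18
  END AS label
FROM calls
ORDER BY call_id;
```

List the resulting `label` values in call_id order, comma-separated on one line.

319, 3439, 94, -410, 1435, 2552, 3491, 1186, 3113, -447

call_id=200: wait_s < 303 → 319
call_id=201: ELSE → 3439
call_id=202: wait_s < 303 → 94
call_id=203: wait_s < 519 AND agent IN ('A3', 'A5', 'A6') → -410
call_id=204: ELSE → 1435
call_id=205: ELSE → 2552
call_id=206: ELSE → 3491
call_id=207: ELSE → 1186
call_id=208: wait_s < 463 AND line <= 4 → 3113
call_id=209: wait_s < 519 AND agent IN ('A3', 'A5', 'A6') → -447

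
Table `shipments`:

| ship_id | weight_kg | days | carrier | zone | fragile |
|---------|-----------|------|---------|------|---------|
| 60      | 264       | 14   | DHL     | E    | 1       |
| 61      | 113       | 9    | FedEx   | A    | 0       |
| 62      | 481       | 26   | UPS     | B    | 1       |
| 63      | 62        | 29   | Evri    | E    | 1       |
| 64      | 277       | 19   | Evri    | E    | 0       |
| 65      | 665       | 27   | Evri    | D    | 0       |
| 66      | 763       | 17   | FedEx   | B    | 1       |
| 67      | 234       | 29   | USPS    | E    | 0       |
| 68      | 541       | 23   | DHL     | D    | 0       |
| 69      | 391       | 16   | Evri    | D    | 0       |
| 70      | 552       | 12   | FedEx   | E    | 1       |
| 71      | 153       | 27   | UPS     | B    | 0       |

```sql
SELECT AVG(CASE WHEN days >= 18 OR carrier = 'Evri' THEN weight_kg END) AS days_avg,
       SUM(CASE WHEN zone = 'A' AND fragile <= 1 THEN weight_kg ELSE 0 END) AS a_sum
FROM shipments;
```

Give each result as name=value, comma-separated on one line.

days_avg=350.5, a_sum=113

[days_avg: days >= 18 OR carrier = 'Evri']
ship_id=60: ✗
ship_id=61: ✗
ship_id=62: ✓ → 481
ship_id=63: ✓ → 62
ship_id=64: ✓ → 277
ship_id=65: ✓ → 665
ship_id=66: ✗
ship_id=67: ✓ → 234
ship_id=68: ✓ → 541
ship_id=69: ✓ → 391
ship_id=70: ✗
ship_id=71: ✓ → 153
days_avg = (481 + 62 + 277 + 665 + 234 + 541 + 391 + 153) / 8 = 350.5
—
[a_sum: zone = 'A' AND fragile <= 1]
ship_id=60: ✗
ship_id=61: ✓ → 113
ship_id=62: ✗
ship_id=63: ✗
ship_id=64: ✗
ship_id=65: ✗
ship_id=66: ✗
ship_id=67: ✗
ship_id=68: ✗
ship_id=69: ✗
ship_id=70: ✗
ship_id=71: ✗
a_sum = 113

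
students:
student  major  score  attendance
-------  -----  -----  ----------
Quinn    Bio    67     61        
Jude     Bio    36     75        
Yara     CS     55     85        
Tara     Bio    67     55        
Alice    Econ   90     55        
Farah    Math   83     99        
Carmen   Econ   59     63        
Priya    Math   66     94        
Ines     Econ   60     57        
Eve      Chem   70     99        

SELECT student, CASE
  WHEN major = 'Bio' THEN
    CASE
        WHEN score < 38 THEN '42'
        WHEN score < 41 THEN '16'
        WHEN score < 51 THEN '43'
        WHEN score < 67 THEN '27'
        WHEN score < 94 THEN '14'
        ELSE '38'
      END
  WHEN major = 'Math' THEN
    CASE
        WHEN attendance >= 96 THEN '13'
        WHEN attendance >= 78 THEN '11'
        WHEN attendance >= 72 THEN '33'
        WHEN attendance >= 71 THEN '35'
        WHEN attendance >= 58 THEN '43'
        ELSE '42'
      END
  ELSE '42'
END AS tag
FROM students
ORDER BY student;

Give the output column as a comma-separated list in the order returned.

42, 42, 42, 13, 42, 42, 11, 14, 14, 42

student=Alice: major='Econ' → outer ELSE → 42
student=Carmen: major='Econ' → outer ELSE → 42
student=Eve: major='Chem' → outer ELSE → 42
student=Farah: major='Math' → inner[attendance >= 96] → 13
student=Ines: major='Econ' → outer ELSE → 42
student=Jude: major='Bio' → inner[score < 38] → 42
student=Priya: major='Math' → inner[attendance >= 78] → 11
student=Quinn: major='Bio' → inner[score < 94] → 14
student=Tara: major='Bio' → inner[score < 94] → 14
student=Yara: major='CS' → outer ELSE → 42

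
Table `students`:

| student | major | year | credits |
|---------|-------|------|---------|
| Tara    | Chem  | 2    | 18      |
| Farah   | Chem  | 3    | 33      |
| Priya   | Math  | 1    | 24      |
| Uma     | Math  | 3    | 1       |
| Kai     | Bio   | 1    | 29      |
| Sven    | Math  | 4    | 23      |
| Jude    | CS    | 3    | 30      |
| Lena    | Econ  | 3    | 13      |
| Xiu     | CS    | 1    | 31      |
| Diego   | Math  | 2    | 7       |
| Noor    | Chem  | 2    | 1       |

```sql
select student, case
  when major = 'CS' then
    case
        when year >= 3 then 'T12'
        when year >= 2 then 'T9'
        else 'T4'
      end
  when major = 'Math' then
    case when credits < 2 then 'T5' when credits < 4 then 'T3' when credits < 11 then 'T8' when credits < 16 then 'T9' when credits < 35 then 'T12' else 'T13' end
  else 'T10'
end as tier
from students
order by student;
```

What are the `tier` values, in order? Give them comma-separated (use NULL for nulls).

student=Diego: major='Math' → inner[credits < 11] → T8
student=Farah: major='Chem' → outer ELSE → T10
student=Jude: major='CS' → inner[year >= 3] → T12
student=Kai: major='Bio' → outer ELSE → T10
student=Lena: major='Econ' → outer ELSE → T10
student=Noor: major='Chem' → outer ELSE → T10
student=Priya: major='Math' → inner[credits < 35] → T12
student=Sven: major='Math' → inner[credits < 35] → T12
student=Tara: major='Chem' → outer ELSE → T10
student=Uma: major='Math' → inner[credits < 2] → T5
student=Xiu: major='CS' → inner[ELSE] → T4

T8, T10, T12, T10, T10, T10, T12, T12, T10, T5, T4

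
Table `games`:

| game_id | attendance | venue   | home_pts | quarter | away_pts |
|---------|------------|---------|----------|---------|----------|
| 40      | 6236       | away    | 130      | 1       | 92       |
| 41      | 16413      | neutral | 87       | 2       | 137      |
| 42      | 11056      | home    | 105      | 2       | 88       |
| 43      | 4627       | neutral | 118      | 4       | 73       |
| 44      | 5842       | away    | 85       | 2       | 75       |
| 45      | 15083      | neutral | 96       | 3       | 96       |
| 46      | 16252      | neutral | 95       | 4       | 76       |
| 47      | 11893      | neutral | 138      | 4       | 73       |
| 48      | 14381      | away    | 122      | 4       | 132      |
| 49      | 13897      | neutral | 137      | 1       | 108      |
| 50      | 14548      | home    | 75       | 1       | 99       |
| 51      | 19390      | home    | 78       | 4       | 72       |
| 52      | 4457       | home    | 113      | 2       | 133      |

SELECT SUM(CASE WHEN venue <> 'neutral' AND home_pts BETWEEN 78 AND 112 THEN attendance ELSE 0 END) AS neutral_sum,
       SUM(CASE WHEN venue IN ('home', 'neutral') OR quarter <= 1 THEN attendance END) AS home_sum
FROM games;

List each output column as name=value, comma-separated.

[neutral_sum: venue <> 'neutral' AND home_pts BETWEEN 78 AND 112]
game_id=40: ✗
game_id=41: ✗
game_id=42: ✓ → 11056
game_id=43: ✗
game_id=44: ✓ → 5842
game_id=45: ✗
game_id=46: ✗
game_id=47: ✗
game_id=48: ✗
game_id=49: ✗
game_id=50: ✗
game_id=51: ✓ → 19390
game_id=52: ✗
neutral_sum = 11056 + 5842 + 19390 = 36288
—
[home_sum: venue IN ('home', 'neutral') OR quarter <= 1]
game_id=40: ✓ → 6236
game_id=41: ✓ → 16413
game_id=42: ✓ → 11056
game_id=43: ✓ → 4627
game_id=44: ✗
game_id=45: ✓ → 15083
game_id=46: ✓ → 16252
game_id=47: ✓ → 11893
game_id=48: ✗
game_id=49: ✓ → 13897
game_id=50: ✓ → 14548
game_id=51: ✓ → 19390
game_id=52: ✓ → 4457
home_sum = 6236 + 16413 + 11056 + 4627 + 15083 + 16252 + 11893 + 13897 + 14548 + 19390 + 4457 = 133852

neutral_sum=36288, home_sum=133852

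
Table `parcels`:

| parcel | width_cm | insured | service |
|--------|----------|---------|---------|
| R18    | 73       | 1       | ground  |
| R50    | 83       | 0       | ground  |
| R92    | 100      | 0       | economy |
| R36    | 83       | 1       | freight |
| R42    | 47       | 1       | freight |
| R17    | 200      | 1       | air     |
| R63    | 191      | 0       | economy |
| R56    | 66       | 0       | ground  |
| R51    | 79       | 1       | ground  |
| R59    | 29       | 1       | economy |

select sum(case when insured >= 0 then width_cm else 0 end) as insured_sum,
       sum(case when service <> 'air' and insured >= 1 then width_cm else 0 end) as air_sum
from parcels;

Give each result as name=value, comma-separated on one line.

insured_sum=951, air_sum=311

[insured_sum: insured >= 0]
parcel=R18: ✓ → 73
parcel=R50: ✓ → 83
parcel=R92: ✓ → 100
parcel=R36: ✓ → 83
parcel=R42: ✓ → 47
parcel=R17: ✓ → 200
parcel=R63: ✓ → 191
parcel=R56: ✓ → 66
parcel=R51: ✓ → 79
parcel=R59: ✓ → 29
insured_sum = 73 + 83 + 100 + 83 + 47 + 200 + 191 + 66 + 79 + 29 = 951
—
[air_sum: service <> 'air' and insured >= 1]
parcel=R18: ✓ → 73
parcel=R50: ✗
parcel=R92: ✗
parcel=R36: ✓ → 83
parcel=R42: ✓ → 47
parcel=R17: ✗
parcel=R63: ✗
parcel=R56: ✗
parcel=R51: ✓ → 79
parcel=R59: ✓ → 29
air_sum = 73 + 83 + 47 + 79 + 29 = 311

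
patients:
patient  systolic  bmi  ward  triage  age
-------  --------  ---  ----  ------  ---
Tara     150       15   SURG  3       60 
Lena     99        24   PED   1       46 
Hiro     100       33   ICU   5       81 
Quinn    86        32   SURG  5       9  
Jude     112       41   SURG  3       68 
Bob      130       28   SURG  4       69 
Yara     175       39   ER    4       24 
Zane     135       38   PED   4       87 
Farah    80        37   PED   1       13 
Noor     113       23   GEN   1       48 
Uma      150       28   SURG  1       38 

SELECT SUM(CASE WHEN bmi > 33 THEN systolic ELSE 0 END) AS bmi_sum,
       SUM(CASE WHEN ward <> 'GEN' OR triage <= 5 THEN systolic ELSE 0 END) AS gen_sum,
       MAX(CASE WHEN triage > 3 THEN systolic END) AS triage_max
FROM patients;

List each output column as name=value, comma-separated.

[bmi_sum: bmi > 33]
patient=Tara: ✗
patient=Lena: ✗
patient=Hiro: ✗
patient=Quinn: ✗
patient=Jude: ✓ → 112
patient=Bob: ✗
patient=Yara: ✓ → 175
patient=Zane: ✓ → 135
patient=Farah: ✓ → 80
patient=Noor: ✗
patient=Uma: ✗
bmi_sum = 112 + 175 + 135 + 80 = 502
—
[gen_sum: ward <> 'GEN' OR triage <= 5]
patient=Tara: ✓ → 150
patient=Lena: ✓ → 99
patient=Hiro: ✓ → 100
patient=Quinn: ✓ → 86
patient=Jude: ✓ → 112
patient=Bob: ✓ → 130
patient=Yara: ✓ → 175
patient=Zane: ✓ → 135
patient=Farah: ✓ → 80
patient=Noor: ✓ → 113
patient=Uma: ✓ → 150
gen_sum = 150 + 99 + 100 + 86 + 112 + 130 + 175 + 135 + 80 + 113 + 150 = 1330
—
[triage_max: triage > 3]
patient=Tara: ✗
patient=Lena: ✗
patient=Hiro: ✓ → 100
patient=Quinn: ✓ → 86
patient=Jude: ✗
patient=Bob: ✓ → 130
patient=Yara: ✓ → 175
patient=Zane: ✓ → 135
patient=Farah: ✗
patient=Noor: ✗
patient=Uma: ✗
triage_max = MAX(100, 86, 130, 175, 135) = 175

bmi_sum=502, gen_sum=1330, triage_max=175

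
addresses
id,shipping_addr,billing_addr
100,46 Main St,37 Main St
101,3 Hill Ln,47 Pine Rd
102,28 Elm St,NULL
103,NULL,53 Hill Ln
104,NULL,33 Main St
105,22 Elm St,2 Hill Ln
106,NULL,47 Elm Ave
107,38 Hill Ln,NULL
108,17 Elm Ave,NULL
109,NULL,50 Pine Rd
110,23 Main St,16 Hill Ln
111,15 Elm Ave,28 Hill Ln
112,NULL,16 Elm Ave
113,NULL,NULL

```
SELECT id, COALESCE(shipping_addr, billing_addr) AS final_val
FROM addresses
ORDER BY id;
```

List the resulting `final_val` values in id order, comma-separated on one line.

id=100: shipping_addr=46 Main St → 46 Main St
id=101: shipping_addr=3 Hill Ln → 3 Hill Ln
id=102: shipping_addr=28 Elm St → 28 Elm St
id=103: shipping_addr=NULL, billing_addr=53 Hill Ln → 53 Hill Ln
id=104: shipping_addr=NULL, billing_addr=33 Main St → 33 Main St
id=105: shipping_addr=22 Elm St → 22 Elm St
id=106: shipping_addr=NULL, billing_addr=47 Elm Ave → 47 Elm Ave
id=107: shipping_addr=38 Hill Ln → 38 Hill Ln
id=108: shipping_addr=17 Elm Ave → 17 Elm Ave
id=109: shipping_addr=NULL, billing_addr=50 Pine Rd → 50 Pine Rd
id=110: shipping_addr=23 Main St → 23 Main St
id=111: shipping_addr=15 Elm Ave → 15 Elm Ave
id=112: shipping_addr=NULL, billing_addr=16 Elm Ave → 16 Elm Ave
id=113: shipping_addr=NULL, billing_addr=NULL (all NULL) → NULL

46 Main St, 3 Hill Ln, 28 Elm St, 53 Hill Ln, 33 Main St, 22 Elm St, 47 Elm Ave, 38 Hill Ln, 17 Elm Ave, 50 Pine Rd, 23 Main St, 15 Elm Ave, 16 Elm Ave, NULL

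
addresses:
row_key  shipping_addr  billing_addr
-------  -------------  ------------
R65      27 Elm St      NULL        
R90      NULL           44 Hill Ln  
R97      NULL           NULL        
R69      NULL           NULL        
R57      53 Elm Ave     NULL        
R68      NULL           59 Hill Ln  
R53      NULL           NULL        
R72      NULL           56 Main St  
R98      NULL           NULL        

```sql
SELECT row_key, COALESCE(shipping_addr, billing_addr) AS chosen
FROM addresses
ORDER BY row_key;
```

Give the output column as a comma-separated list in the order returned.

NULL, 53 Elm Ave, 27 Elm St, 59 Hill Ln, NULL, 56 Main St, 44 Hill Ln, NULL, NULL

row_key=R53: shipping_addr=NULL, billing_addr=NULL (all NULL) → NULL
row_key=R57: shipping_addr=53 Elm Ave → 53 Elm Ave
row_key=R65: shipping_addr=27 Elm St → 27 Elm St
row_key=R68: shipping_addr=NULL, billing_addr=59 Hill Ln → 59 Hill Ln
row_key=R69: shipping_addr=NULL, billing_addr=NULL (all NULL) → NULL
row_key=R72: shipping_addr=NULL, billing_addr=56 Main St → 56 Main St
row_key=R90: shipping_addr=NULL, billing_addr=44 Hill Ln → 44 Hill Ln
row_key=R97: shipping_addr=NULL, billing_addr=NULL (all NULL) → NULL
row_key=R98: shipping_addr=NULL, billing_addr=NULL (all NULL) → NULL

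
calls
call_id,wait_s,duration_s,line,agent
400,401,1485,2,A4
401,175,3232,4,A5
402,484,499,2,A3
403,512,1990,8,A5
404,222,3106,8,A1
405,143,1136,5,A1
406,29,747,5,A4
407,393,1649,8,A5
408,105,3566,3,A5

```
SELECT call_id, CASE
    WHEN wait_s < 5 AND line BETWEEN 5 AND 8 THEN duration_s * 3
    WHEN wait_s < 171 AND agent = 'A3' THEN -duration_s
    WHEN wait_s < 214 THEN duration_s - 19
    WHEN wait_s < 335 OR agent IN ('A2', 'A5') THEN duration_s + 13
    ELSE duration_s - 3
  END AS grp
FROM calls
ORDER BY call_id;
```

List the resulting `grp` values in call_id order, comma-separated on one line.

call_id=400: ELSE → 1482
call_id=401: wait_s < 214 → 3213
call_id=402: ELSE → 496
call_id=403: wait_s < 335 OR agent IN ('A2', 'A5') → 2003
call_id=404: wait_s < 335 OR agent IN ('A2', 'A5') → 3119
call_id=405: wait_s < 214 → 1117
call_id=406: wait_s < 214 → 728
call_id=407: wait_s < 335 OR agent IN ('A2', 'A5') → 1662
call_id=408: wait_s < 214 → 3547

1482, 3213, 496, 2003, 3119, 1117, 728, 1662, 3547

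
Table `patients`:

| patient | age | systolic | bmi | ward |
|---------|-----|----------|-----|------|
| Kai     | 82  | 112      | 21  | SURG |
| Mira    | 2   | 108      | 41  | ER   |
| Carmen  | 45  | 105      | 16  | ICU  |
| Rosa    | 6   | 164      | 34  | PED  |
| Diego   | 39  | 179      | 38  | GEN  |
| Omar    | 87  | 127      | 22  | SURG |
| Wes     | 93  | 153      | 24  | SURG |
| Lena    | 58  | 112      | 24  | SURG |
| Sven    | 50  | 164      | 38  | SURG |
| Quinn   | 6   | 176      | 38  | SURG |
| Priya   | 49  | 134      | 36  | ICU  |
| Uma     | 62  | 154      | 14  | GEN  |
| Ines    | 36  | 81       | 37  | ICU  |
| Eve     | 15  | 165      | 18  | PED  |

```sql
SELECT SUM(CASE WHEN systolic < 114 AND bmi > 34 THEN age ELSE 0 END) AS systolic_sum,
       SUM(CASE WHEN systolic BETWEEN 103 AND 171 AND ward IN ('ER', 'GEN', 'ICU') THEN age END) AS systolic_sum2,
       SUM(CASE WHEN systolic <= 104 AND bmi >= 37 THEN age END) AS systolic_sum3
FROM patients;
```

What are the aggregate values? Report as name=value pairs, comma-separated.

systolic_sum=38, systolic_sum2=158, systolic_sum3=36

[systolic_sum: systolic < 114 AND bmi > 34]
patient=Kai: ✗
patient=Mira: ✓ → 2
patient=Carmen: ✗
patient=Rosa: ✗
patient=Diego: ✗
patient=Omar: ✗
patient=Wes: ✗
patient=Lena: ✗
patient=Sven: ✗
patient=Quinn: ✗
patient=Priya: ✗
patient=Uma: ✗
patient=Ines: ✓ → 36
patient=Eve: ✗
systolic_sum = 2 + 36 = 38
—
[systolic_sum2: systolic BETWEEN 103 AND 171 AND ward IN ('ER', 'GEN', 'ICU')]
patient=Kai: ✗
patient=Mira: ✓ → 2
patient=Carmen: ✓ → 45
patient=Rosa: ✗
patient=Diego: ✗
patient=Omar: ✗
patient=Wes: ✗
patient=Lena: ✗
patient=Sven: ✗
patient=Quinn: ✗
patient=Priya: ✓ → 49
patient=Uma: ✓ → 62
patient=Ines: ✗
patient=Eve: ✗
systolic_sum2 = 2 + 45 + 49 + 62 = 158
—
[systolic_sum3: systolic <= 104 AND bmi >= 37]
patient=Kai: ✗
patient=Mira: ✗
patient=Carmen: ✗
patient=Rosa: ✗
patient=Diego: ✗
patient=Omar: ✗
patient=Wes: ✗
patient=Lena: ✗
patient=Sven: ✗
patient=Quinn: ✗
patient=Priya: ✗
patient=Uma: ✗
patient=Ines: ✓ → 36
patient=Eve: ✗
systolic_sum3 = 36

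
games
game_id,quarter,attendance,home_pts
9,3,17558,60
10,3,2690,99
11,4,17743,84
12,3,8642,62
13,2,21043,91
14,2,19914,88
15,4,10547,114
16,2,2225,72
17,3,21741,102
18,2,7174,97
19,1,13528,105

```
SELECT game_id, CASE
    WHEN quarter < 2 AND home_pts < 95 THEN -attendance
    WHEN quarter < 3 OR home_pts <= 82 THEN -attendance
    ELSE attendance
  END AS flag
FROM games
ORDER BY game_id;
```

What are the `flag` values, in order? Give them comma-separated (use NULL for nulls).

game_id=9: quarter < 3 OR home_pts <= 82 → -17558
game_id=10: ELSE → 2690
game_id=11: ELSE → 17743
game_id=12: quarter < 3 OR home_pts <= 82 → -8642
game_id=13: quarter < 3 OR home_pts <= 82 → -21043
game_id=14: quarter < 3 OR home_pts <= 82 → -19914
game_id=15: ELSE → 10547
game_id=16: quarter < 3 OR home_pts <= 82 → -2225
game_id=17: ELSE → 21741
game_id=18: quarter < 3 OR home_pts <= 82 → -7174
game_id=19: quarter < 3 OR home_pts <= 82 → -13528

-17558, 2690, 17743, -8642, -21043, -19914, 10547, -2225, 21741, -7174, -13528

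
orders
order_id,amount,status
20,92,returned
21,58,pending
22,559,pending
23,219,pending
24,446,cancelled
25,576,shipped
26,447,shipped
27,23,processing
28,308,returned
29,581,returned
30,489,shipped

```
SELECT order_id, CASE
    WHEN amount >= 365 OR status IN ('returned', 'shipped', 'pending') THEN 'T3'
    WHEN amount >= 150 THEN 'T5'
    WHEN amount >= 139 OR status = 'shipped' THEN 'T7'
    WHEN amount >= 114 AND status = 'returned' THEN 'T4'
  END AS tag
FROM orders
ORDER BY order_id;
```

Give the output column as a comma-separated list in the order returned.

T3, T3, T3, T3, T3, T3, T3, NULL, T3, T3, T3

order_id=20: amount >= 365 OR status IN ('returned', 'shipped', 'pending') → T3
order_id=21: amount >= 365 OR status IN ('returned', 'shipped', 'pending') → T3
order_id=22: amount >= 365 OR status IN ('returned', 'shipped', 'pending') → T3
order_id=23: amount >= 365 OR status IN ('returned', 'shipped', 'pending') → T3
order_id=24: amount >= 365 OR status IN ('returned', 'shipped', 'pending') → T3
order_id=25: amount >= 365 OR status IN ('returned', 'shipped', 'pending') → T3
order_id=26: amount >= 365 OR status IN ('returned', 'shipped', 'pending') → T3
order_id=27: (no match → NULL) → NULL
order_id=28: amount >= 365 OR status IN ('returned', 'shipped', 'pending') → T3
order_id=29: amount >= 365 OR status IN ('returned', 'shipped', 'pending') → T3
order_id=30: amount >= 365 OR status IN ('returned', 'shipped', 'pending') → T3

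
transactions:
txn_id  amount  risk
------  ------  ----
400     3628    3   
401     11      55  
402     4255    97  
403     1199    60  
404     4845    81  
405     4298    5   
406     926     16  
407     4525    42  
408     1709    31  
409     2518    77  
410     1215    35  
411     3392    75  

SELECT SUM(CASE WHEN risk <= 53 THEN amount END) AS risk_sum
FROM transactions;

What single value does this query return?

16301

txn_id=400: ✓ → 3628
txn_id=401: ✗
txn_id=402: ✗
txn_id=403: ✗
txn_id=404: ✗
txn_id=405: ✓ → 4298
txn_id=406: ✓ → 926
txn_id=407: ✓ → 4525
txn_id=408: ✓ → 1709
txn_id=409: ✗
txn_id=410: ✓ → 1215
txn_id=411: ✗
risk_sum = 3628 + 4298 + 926 + 4525 + 1709 + 1215 = 16301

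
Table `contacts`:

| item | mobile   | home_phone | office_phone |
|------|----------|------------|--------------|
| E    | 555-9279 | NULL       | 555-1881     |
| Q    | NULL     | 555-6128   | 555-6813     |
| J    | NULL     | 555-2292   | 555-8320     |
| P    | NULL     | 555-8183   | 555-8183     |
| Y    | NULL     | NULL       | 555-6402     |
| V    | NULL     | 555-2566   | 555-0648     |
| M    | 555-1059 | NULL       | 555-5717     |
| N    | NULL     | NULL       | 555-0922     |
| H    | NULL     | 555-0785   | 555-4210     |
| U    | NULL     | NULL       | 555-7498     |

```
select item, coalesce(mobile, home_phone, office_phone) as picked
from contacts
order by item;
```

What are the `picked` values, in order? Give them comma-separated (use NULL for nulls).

item=E: mobile=555-9279 → 555-9279
item=H: mobile=NULL, home_phone=555-0785 → 555-0785
item=J: mobile=NULL, home_phone=555-2292 → 555-2292
item=M: mobile=555-1059 → 555-1059
item=N: mobile=NULL, home_phone=NULL, office_phone=555-0922 → 555-0922
item=P: mobile=NULL, home_phone=555-8183 → 555-8183
item=Q: mobile=NULL, home_phone=555-6128 → 555-6128
item=U: mobile=NULL, home_phone=NULL, office_phone=555-7498 → 555-7498
item=V: mobile=NULL, home_phone=555-2566 → 555-2566
item=Y: mobile=NULL, home_phone=NULL, office_phone=555-6402 → 555-6402

555-9279, 555-0785, 555-2292, 555-1059, 555-0922, 555-8183, 555-6128, 555-7498, 555-2566, 555-6402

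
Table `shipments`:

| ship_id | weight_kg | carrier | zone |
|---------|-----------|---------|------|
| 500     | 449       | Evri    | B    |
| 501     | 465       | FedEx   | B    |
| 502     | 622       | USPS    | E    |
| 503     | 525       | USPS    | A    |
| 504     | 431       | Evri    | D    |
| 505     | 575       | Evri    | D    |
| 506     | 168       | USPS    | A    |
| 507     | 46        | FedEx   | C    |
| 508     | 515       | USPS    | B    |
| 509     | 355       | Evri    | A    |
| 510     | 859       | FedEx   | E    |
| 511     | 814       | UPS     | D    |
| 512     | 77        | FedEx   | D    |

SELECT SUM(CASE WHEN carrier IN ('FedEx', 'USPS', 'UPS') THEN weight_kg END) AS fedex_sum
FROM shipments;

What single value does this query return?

4091

ship_id=500: ✗
ship_id=501: ✓ → 465
ship_id=502: ✓ → 622
ship_id=503: ✓ → 525
ship_id=504: ✗
ship_id=505: ✗
ship_id=506: ✓ → 168
ship_id=507: ✓ → 46
ship_id=508: ✓ → 515
ship_id=509: ✗
ship_id=510: ✓ → 859
ship_id=511: ✓ → 814
ship_id=512: ✓ → 77
fedex_sum = 465 + 622 + 525 + 168 + 46 + 515 + 859 + 814 + 77 = 4091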